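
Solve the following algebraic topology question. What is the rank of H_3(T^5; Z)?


By the Kunneth formula, b_k(T^n) = C(n,k).
b_3(T^5) = C(5,3).
C(5,3) = 5!/(3!*2!) = 10

10


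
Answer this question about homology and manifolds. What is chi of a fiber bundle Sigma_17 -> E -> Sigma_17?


For a fiber bundle F -> E -> B (with CW structure): chi(E) = chi(B) * chi(F).
chi(Sigma_17) = -32, chi(Sigma_17) = -32.
chi(E) = (-32) * (-32) = 1024

1024


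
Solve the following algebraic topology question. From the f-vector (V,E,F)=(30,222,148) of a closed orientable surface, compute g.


chi = V - E + F = 30 - 222 + 148 = -44
For orientable closed surface: chi = 2 - 2g, so g = (2 - chi)/2.
g = (2 - (-44)) / 2 = 46 / 2 = 23

23


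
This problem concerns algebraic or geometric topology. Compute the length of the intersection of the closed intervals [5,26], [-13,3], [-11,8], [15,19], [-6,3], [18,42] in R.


Intersection = [max(a_i), min(b_i)] = [18, 3].
Since 18 > 3, the intersection is empty.
Length = 0

0


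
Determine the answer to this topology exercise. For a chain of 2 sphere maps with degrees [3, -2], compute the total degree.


Degree is multiplicative: deg(composition) = product of degrees.
= (3) * (-2) = -6

-6


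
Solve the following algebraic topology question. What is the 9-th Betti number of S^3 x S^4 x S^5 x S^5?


Each S^d has Poincare polynomial 1 + t^d.
The product S^3 x S^4 x S^5 x S^5 has Poincare polynomial prod(1+t^d_i).
Expanding: b_0=1, b_3=1, b_4=1, b_5=2, b_7=1, b_8=2, b_9=2, b_10=1, b_12=2, b_13=1, b_14=1, b_17=1.
b_9 = 2

2


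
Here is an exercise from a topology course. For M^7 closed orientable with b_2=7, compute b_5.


Poincare duality for closed orientable n-manifolds: b_k = b_{n-k}.
Here n = 7, so b_5 = b_2 = 7

7


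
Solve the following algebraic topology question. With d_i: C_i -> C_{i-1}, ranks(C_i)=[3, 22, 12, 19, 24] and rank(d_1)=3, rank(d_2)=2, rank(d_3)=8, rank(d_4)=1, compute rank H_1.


rank H_k = rank(ker d_k) - rank(im d_{k+1}).
rank(ker d_1) = rank(C_1) - rank(d_1) = 22 - 3 = 19.
rank(im d_{1+1}) = 2.
rank H_1 = 19 - 2 = 17

17


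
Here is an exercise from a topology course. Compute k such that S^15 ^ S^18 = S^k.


S^m ^ S^n = S^{m+n}.
k = 15 + 18 = 33

33


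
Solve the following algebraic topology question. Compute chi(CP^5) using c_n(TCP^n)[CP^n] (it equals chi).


For any closed oriented manifold, <e(TM),[M]> = chi(M).
chi(CP^5) = 5+1 = 6

6


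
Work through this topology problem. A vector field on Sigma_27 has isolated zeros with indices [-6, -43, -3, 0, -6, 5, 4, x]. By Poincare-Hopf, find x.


Poincare-Hopf: sum of indices = chi(M).
chi(Sigma_27) = 2 - 2*27 = -52.
Sum of known indices = -49.
x = chi - (sum known) = -52 - (-49) = -3

-3


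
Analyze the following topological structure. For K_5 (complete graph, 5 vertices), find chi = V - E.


K_5: V = 5, E = C(5,2) = 10.
chi = V - E = 5 - 10 = -5

-5


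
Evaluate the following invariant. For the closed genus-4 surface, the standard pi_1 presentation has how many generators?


Standard presentation: pi_1(Sigma_g) = <a_1,b_1,...,a_g,b_g | [a_1,b_1]...[a_g,b_g] = 1>.
Number of generators = 2g = 2*4 = 8

8


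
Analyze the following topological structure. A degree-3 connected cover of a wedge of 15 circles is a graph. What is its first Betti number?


Nielsen-Schreier: an index-n subgroup of F_r is free of rank 1 + n(r-1).
Equivalently: chi(cover) = n*chi(base); chi(vee_r S^1) = 1 - 15 = -14.
chi(E) = 3*(-14) = -42; rank = 1 - chi(E) = 1 - (-42) = 43.
rank = 1 + 3*(15-1) = 1 + 42 = 43

43


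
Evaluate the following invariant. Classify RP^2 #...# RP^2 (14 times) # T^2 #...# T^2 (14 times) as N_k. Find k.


Since a >= 1, the sum is non-orientable; each T^2 can be replaced by RP^2 # RP^2 (since T^2#RP^2 = 3RP^2).
Total crosscaps k = 14 + 2*14 = 42.
Check via chi: chi = 14*1 + 14*0 - (14+14-1)*2 = -40 = 2 - k = -40. Consistent.

42


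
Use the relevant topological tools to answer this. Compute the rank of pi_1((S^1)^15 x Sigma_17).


pi_1(A x B) = pi_1(A) x pi_1(B); rank of abelianization = b_1.
b_1(T^15) = 15, b_1(Sigma_17) = 2*17 = 34.
b_1(product) = 15 + 34 = 49

49


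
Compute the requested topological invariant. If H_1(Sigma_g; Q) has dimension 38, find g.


For a closed orientable surface: b_1 = 2g.
38 = 2g
g = 38 / 2 = 19

19


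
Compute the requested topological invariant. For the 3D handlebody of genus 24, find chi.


A genus-g handlebody deformation retracts to a wedge of g circles.
chi(vee_g S^1) = 1 - g.
chi(H_24) = 1 - 24 = -23

-23


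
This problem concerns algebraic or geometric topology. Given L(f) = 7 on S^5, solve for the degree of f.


L(f) = 1 + (-1)^5 deg(f) on S^5.
7 = 1 + (-1)^5 * deg(f)
(-1)^5 * deg(f) = 6
deg(f) = -6

-6


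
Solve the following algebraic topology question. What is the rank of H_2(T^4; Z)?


By the Kunneth formula, b_k(T^n) = C(n,k).
b_2(T^4) = C(4,2).
C(4,2) = 4!/(2!*2!) = 6

6


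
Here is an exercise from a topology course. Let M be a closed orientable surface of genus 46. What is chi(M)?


For a closed orientable surface of genus g: chi = 2 - 2g.
Here g = 46.
chi = 2 - 2*46 = 2 - 92 = -90

-90


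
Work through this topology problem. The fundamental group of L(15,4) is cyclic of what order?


pi_1(L(p,q)) = Z/pZ for any q coprime to p.
|pi_1(L(15,4))| = 15

15


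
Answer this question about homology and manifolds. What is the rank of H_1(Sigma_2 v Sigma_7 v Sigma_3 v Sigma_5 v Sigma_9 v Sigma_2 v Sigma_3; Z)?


For a wedge X v Y: reduced H_k(X v Y) = H_k(X) + H_k(Y).
Each Sigma_g contributes b_1 = 2g.
b_1 = 4 + 14 + 6 + 10 + 18 + 4 + 6 = 62

62


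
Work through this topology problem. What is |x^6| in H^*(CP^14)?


|x| = 2 in H^*(CP^n).
|x^6| = 6 * |x| = 6 * 2 = 12

12


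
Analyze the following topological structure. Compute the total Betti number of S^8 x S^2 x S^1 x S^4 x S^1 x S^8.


Total Betti number is multiplicative under products.
Each S^d (d>=1) has total Betti number 2.
There are 6 sphere factors.
Total = 2^6 = 64

64


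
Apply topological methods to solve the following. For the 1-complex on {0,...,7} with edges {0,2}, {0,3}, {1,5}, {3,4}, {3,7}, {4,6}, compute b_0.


Run DFS/union-find over 8 vertices.
V = 8, E = 6.
Number of components = 2

2


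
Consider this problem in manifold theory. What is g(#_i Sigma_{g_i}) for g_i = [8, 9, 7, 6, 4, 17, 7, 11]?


Genus is additive under connected sum of orientable surfaces.
g = 8 + 9 + 7 + 6 + 4 + 17 + 7 + 11 = 69

69


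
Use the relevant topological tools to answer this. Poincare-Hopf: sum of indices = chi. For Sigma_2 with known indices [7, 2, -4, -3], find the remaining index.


Poincare-Hopf: sum of indices = chi(M).
chi(Sigma_2) = 2 - 2*2 = -2.
Sum of known indices = 2.
x = chi - (sum known) = -2 - (2) = -4

-4


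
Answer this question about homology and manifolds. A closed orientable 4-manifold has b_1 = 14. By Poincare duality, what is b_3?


Poincare duality for closed orientable n-manifolds: b_k = b_{n-k}.
Here n = 4, so b_3 = b_1 = 14

14


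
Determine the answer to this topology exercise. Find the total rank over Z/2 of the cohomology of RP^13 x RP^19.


dim H^*(RP^n; Z/2) = n+1 (one Z/2 in each degree 0..n).
Total Betti number is multiplicative.
Total = (13+1) * (19+1) = 14 * 20 = 280

280


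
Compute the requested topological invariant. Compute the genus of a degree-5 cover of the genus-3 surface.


For an n-sheeted cover: chi(E) = n * chi(B).
chi(Sigma_3) = 2 - 2*3 = -4.
chi(E) = 5 * (-4) = -20.
genus(E) = (2 - chi(E))/2 = (2 - (-20))/2 = 22/2 = 11

11


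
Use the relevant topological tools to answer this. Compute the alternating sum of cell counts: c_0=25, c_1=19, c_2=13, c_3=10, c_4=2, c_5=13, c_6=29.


chi = sum_k (-1)^k c_k.
= (-1)^0*25 + (-1)^1*19 + (-1)^2*13 + (-1)^3*10 + (-1)^4*2 + (-1)^5*13 + (-1)^6*29
= (25) + (-19) + (13) + (-10) + (2) + (-13) + (29)
= 27

27


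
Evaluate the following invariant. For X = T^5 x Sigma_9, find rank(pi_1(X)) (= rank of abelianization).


pi_1(A x B) = pi_1(A) x pi_1(B); rank of abelianization = b_1.
b_1(T^5) = 5, b_1(Sigma_9) = 2*9 = 18.
b_1(product) = 5 + 18 = 23

23


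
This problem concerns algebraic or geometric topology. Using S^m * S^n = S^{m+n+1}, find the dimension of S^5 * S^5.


Join of spheres: S^m * S^n = S^{m+n+1}.
dim = 5 + 5 + 1 = 11

11


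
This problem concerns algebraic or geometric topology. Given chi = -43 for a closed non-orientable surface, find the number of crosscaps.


chi = 2 - k for closed non-orientable surfaces with k crosscaps.
-43 = 2 - k
k = 2 - (-43) = 45

45


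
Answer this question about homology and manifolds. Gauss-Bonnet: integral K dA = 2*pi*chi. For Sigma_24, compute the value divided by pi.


Gauss-Bonnet: integral K dA = 2*pi*chi(M).
chi(Sigma_24) = 2 - 2*24 = -46.
(integral K dA)/pi = 2*chi = 2*(-46) = -92

-92


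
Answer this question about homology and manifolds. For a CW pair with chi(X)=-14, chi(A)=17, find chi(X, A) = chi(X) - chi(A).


Relative Euler characteristic: chi(X, A) = chi(X) - chi(A).
= -14 - (17) = -31

-31


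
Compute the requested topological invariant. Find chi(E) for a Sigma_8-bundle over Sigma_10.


For a fiber bundle F -> E -> B (with CW structure): chi(E) = chi(B) * chi(F).
chi(Sigma_10) = -18, chi(Sigma_8) = -14.
chi(E) = (-18) * (-14) = 252

252


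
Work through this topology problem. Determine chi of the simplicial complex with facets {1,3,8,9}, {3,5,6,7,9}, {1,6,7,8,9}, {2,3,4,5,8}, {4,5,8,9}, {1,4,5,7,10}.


Enumerate all faces; f-vector: f_0=10, f_1=35, f_2=45, f_3=22, f_4=4.
chi = sum (-1)^k f_k = 2

2


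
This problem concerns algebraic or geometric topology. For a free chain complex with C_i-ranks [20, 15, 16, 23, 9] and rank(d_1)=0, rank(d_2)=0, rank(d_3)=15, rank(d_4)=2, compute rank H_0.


rank H_k = rank(ker d_k) - rank(im d_{k+1}).
rank(ker d_0) = rank(C_0) - rank(d_0) = 20 - 0 = 20.
rank(im d_{0+1}) = 0.
rank H_0 = 20 - 0 = 20

20


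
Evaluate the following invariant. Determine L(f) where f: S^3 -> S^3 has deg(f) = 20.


On S^3: L(f) = tr(f_0*) + (-1)^3 tr(f_3*) = 1 + (-1)^3 * deg(f).
L(f) = 1 + (-1)^3 * 20 = 1 + -20 = -19

-19


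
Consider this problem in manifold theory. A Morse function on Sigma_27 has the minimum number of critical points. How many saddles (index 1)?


A perfect Morse function has m_k = b_k.
For Sigma_27: b_0=1, b_1=2g=54, b_2=1.
Saddles m_1 = 2g = 54

54


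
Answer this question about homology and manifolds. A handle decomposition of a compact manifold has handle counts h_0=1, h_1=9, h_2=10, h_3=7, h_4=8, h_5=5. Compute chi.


Handles of index k contribute (-1)^k to chi (same as CW cells).
chi = (1) + (-9) + (10) + (-7) + (8) + (-5) = -2

-2


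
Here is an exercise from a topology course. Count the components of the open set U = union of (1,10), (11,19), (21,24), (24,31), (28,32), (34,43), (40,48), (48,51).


Sort and merge overlapping open intervals.
Merged: (1,10), (11,19), (21,24), (24,32), (34,48), (48,51).
Number of components = 6

6


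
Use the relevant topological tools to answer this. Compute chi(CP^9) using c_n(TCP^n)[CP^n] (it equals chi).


For any closed oriented manifold, <e(TM),[M]> = chi(M).
chi(CP^9) = 9+1 = 10

10


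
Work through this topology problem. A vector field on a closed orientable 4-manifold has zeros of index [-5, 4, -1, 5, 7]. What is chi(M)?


Poincare-Hopf: chi(M) = sum of indices of zeros.
chi = (-5) + (4) + (-1) + (5) + (7) = 10

10


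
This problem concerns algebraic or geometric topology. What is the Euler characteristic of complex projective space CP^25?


CP^25 has one cell in each even dimension 0, 2, ..., 2*25 (25+1 cells total).
All cells are even-dimensional, so chi = number of cells.
chi = 25 + 1 = 26

26


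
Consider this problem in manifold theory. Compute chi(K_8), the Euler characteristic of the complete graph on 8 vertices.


K_8: V = 8, E = C(8,2) = 28.
chi = V - E = 8 - 28 = -20

-20


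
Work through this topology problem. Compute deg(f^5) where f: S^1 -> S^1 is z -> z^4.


deg(f) = 4. Degree is multiplicative: deg(f^5) = (deg f)^5.
deg(f^5) = (4)^5 = 1024

1024


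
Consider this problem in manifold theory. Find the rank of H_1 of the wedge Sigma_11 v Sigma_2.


For a wedge: H_1(A v B) = H_1(A) + H_1(B).
b_1(Sigma_11) = 22, b_1(Sigma_2) = 4.
b_1 = 22 + 4 = 26

26


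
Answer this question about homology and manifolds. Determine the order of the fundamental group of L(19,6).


pi_1(L(p,q)) = Z/pZ for any q coprime to p.
|pi_1(L(19,6))| = 19

19


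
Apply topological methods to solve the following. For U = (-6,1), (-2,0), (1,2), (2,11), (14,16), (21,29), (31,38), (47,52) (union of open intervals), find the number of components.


Sort and merge overlapping open intervals.
Merged: (-6,1), (1,2), (2,11), (14,16), (21,29), (31,38), (47,52).
Number of components = 7

7


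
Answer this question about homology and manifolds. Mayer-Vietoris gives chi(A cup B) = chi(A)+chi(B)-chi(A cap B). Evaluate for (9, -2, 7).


chi(A cup B) = chi(A) + chi(B) - chi(A cap B)
= 9 + (-2) - (7)
= 0

0


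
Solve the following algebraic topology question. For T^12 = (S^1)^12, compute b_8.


By the Kunneth formula, b_k(T^n) = C(n,k).
b_8(T^12) = C(12,8).
C(12,8) = 12!/(8!*4!) = 495

495


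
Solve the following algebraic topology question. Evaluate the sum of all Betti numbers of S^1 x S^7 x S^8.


Total Betti number is multiplicative under products.
Each S^d (d>=1) has total Betti number 2.
There are 3 sphere factors.
Total = 2^3 = 8

8


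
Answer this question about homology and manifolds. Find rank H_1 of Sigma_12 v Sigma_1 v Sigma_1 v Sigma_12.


For a wedge X v Y: reduced H_k(X v Y) = H_k(X) + H_k(Y).
Each Sigma_g contributes b_1 = 2g.
b_1 = 24 + 2 + 2 + 24 = 52

52


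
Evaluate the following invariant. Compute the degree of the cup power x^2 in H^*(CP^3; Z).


|x| = 2 in H^*(CP^n).
|x^2| = 2 * |x| = 2 * 2 = 4

4


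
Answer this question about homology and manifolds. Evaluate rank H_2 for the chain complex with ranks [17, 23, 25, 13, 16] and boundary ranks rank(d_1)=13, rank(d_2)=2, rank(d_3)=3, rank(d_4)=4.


rank H_k = rank(ker d_k) - rank(im d_{k+1}).
rank(ker d_2) = rank(C_2) - rank(d_2) = 25 - 2 = 23.
rank(im d_{2+1}) = 3.
rank H_2 = 23 - 3 = 20

20


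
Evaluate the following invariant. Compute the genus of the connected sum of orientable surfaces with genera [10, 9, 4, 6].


Genus is additive under connected sum of orientable surfaces.
g = 10 + 9 + 4 + 6 = 29

29


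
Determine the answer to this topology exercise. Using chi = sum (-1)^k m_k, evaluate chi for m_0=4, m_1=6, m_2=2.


Morse theory: chi(M) = sum_k (-1)^k m_k where m_k = #(index-k critical points).
= (4) + (-6) + (2) = 0

0


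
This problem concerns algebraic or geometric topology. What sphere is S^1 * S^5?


Join of spheres: S^m * S^n = S^{m+n+1}.
dim = 1 + 5 + 1 = 7

7


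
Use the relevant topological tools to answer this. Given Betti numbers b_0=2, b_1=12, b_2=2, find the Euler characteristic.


chi = sum_k (-1)^k b_k.
= (2) + (-12) + (2)
= -8

-8


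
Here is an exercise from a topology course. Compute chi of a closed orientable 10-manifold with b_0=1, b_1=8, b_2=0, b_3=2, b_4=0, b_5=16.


By Poincare duality b_k = b_{10-k}, so full Betti numbers: b_0=1, b_1=8, b_2=0, b_3=2, b_4=0, b_5=16, b_6=0, b_7=2, b_8=0, b_9=8, b_10=1.
chi = sum (-1)^k b_k = -34

-34


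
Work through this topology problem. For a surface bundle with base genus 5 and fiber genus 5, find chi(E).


For a fiber bundle F -> E -> B (with CW structure): chi(E) = chi(B) * chi(F).
chi(Sigma_5) = -8, chi(Sigma_5) = -8.
chi(E) = (-8) * (-8) = 64

64


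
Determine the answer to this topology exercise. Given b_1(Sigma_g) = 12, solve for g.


For a closed orientable surface: b_1 = 2g.
12 = 2g
g = 12 / 2 = 6

6


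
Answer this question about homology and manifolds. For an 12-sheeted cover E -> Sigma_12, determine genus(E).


For an n-sheeted cover: chi(E) = n * chi(B).
chi(Sigma_12) = 2 - 2*12 = -22.
chi(E) = 12 * (-22) = -264.
genus(E) = (2 - chi(E))/2 = (2 - (-264))/2 = 266/2 = 133

133


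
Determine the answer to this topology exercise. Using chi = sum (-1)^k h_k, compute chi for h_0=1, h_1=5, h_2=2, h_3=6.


Handles of index k contribute (-1)^k to chi (same as CW cells).
chi = (1) + (-5) + (2) + (-6) = -8

-8


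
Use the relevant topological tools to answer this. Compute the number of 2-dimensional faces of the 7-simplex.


Delta^7 has 7+1 vertices. A 2-face is a choice of 2+1 vertices.
f_2 = C(7+1, 2+1) = C(8,3) = 56

56


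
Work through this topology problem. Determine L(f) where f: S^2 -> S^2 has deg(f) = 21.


On S^2: L(f) = tr(f_0*) + (-1)^2 tr(f_2*) = 1 + (-1)^2 * deg(f).
L(f) = 1 + (-1)^2 * 21 = 1 + 21 = 22

22


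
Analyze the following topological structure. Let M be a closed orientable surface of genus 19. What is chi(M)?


For a closed orientable surface of genus g: chi = 2 - 2g.
Here g = 19.
chi = 2 - 2*19 = 2 - 38 = -36

-36


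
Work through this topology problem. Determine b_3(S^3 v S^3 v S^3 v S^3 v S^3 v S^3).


For a wedge of spheres, H_k (k>0) is free on one generator per sphere of dimension k.
Spheres of dimension 3: count = 6.
b_3 = 6

6


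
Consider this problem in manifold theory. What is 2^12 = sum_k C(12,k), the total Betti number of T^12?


b_k(T^12) = C(12,k), so the sum over k is sum_k C(12,k) = 2^12.
Total = 2^12 = 4096

4096


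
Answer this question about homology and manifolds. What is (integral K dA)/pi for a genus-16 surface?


Gauss-Bonnet: integral K dA = 2*pi*chi(M).
chi(Sigma_16) = 2 - 2*16 = -30.
(integral K dA)/pi = 2*chi = 2*(-30) = -60

-60


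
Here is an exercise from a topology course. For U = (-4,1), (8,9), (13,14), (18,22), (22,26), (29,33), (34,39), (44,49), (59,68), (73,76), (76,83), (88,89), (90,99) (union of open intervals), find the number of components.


Sort and merge overlapping open intervals.
Merged: (-4,1), (8,9), (13,14), (18,22), (22,26), (29,33), (34,39), (44,49), (59,68), (73,76), (76,83), (88,89), (90,99).
Number of components = 13

13


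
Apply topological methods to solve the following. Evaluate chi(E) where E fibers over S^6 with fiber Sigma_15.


chi(S^6) = 2 (n even), chi(Sigma_15) = 2 - 2*15 = -28.
chi(E) = 2 * (-28) = -56

-56


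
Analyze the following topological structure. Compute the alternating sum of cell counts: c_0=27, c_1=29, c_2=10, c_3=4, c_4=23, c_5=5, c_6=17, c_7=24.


chi = sum_k (-1)^k c_k.
= (-1)^0*27 + (-1)^1*29 + (-1)^2*10 + (-1)^3*4 + (-1)^4*23 + (-1)^5*5 + (-1)^6*17 + (-1)^7*24
= (27) + (-29) + (10) + (-4) + (23) + (-5) + (17) + (-24)
= 15

15


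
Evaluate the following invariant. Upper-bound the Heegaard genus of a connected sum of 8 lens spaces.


Heegaard genus satisfies g(A#B) <= g(A) + g(B).
Each lens space has g = 1.
Upper bound: 8 * 1 = 8

8


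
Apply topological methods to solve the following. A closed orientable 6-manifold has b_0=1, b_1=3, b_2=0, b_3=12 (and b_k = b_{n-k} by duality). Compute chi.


By Poincare duality b_k = b_{6-k}, so full Betti numbers: b_0=1, b_1=3, b_2=0, b_3=12, b_4=0, b_5=3, b_6=1.
chi = sum (-1)^k b_k = -16

-16


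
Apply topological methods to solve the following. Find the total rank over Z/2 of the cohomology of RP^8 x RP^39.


dim H^*(RP^n; Z/2) = n+1 (one Z/2 in each degree 0..n).
Total Betti number is multiplicative.
Total = (8+1) * (39+1) = 9 * 40 = 360

360


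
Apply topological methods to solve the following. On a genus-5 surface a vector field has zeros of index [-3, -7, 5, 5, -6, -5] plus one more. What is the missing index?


Poincare-Hopf: sum of indices = chi(M).
chi(Sigma_5) = 2 - 2*5 = -8.
Sum of known indices = -11.
x = chi - (sum known) = -8 - (-11) = 3

3


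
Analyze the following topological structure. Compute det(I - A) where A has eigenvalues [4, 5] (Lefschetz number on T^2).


For a torus self-map: L(f) = det(I - A) where A acts on H_1.
L(f) = (1-4) * (1-5) = -3 * -4 = 12

12


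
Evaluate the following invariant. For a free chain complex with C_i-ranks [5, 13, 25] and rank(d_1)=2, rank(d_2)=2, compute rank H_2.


rank H_k = rank(ker d_k) - rank(im d_{k+1}).
rank(ker d_2) = rank(C_2) - rank(d_2) = 25 - 2 = 23.
rank(im d_{2+1}) = 0.
rank H_2 = 23 - 0 = 23

23


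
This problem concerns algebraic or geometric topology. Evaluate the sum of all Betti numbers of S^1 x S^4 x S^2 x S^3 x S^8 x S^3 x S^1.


Total Betti number is multiplicative under products.
Each S^d (d>=1) has total Betti number 2.
There are 7 sphere factors.
Total = 2^7 = 128

128


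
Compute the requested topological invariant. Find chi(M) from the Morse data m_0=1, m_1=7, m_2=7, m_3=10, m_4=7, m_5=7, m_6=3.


Morse theory: chi(M) = sum_k (-1)^k m_k where m_k = #(index-k critical points).
= (1) + (-7) + (7) + (-10) + (7) + (-7) + (3) = -6

-6


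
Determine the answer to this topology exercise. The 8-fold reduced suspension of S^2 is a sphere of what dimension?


Each suspension raises dimension by 1: Sigma S^n = S^{n+1}.
Sigma^8 S^2 = S^{2+8} = S^10

10


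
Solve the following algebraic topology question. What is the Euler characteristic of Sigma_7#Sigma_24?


chi(Sigma_7) = 2 - 2*7 = -12
chi(Sigma_24) = 2 - 2*24 = -46
For surfaces: chi(A#B) = chi(A) + chi(B) - 2.
chi = -12 + -46 - 2 = -60

-60


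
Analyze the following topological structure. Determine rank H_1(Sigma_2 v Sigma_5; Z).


For a wedge: H_1(A v B) = H_1(A) + H_1(B).
b_1(Sigma_2) = 4, b_1(Sigma_5) = 10.
b_1 = 4 + 10 = 14

14


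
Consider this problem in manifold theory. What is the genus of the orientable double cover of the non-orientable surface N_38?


chi(N_38) = 2 - 38 = -36.
Double cover: chi(Sigma_g) = 2 * chi(N_38) = 2*(-36) = -72.
2 - 2g = -72, so g = (2 - (-72))/2 = 74/2 = 37

37


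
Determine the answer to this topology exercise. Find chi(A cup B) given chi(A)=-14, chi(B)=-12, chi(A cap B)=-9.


chi(A cup B) = chi(A) + chi(B) - chi(A cap B)
= -14 + (-12) - (-9)
= -17

-17


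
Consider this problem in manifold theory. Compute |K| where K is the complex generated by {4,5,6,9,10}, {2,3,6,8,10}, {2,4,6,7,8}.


Each maximal simplex on m vertices has 2^m - 1 nonempty faces.
Take the union (dedupe shared faces).
Total distinct faces = 81

81


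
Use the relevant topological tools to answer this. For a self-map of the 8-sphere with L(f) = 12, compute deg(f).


L(f) = 1 + (-1)^8 deg(f) on S^8.
12 = 1 + (-1)^8 * deg(f)
(-1)^8 * deg(f) = 11
deg(f) = 11

11


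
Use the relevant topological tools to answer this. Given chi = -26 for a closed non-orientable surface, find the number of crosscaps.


chi = 2 - k for closed non-orientable surfaces with k crosscaps.
-26 = 2 - k
k = 2 - (-26) = 28

28


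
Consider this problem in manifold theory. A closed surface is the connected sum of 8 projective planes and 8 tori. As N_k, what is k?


Since a >= 1, the sum is non-orientable; each T^2 can be replaced by RP^2 # RP^2 (since T^2#RP^2 = 3RP^2).
Total crosscaps k = 8 + 2*8 = 24.
Check via chi: chi = 8*1 + 8*0 - (8+8-1)*2 = -22 = 2 - k = -22. Consistent.

24


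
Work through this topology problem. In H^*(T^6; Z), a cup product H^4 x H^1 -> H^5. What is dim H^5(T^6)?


Cup product: H^p x H^q -> H^{p+q}; here p+q = 4+1 = 5.
rank H^k(T^n) = C(n,k).
C(6,5) = 6

6


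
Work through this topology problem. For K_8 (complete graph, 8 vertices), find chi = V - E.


K_8: V = 8, E = C(8,2) = 28.
chi = V - E = 8 - 28 = -20

-20


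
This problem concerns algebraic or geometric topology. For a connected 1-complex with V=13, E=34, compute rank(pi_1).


For a connected graph: rank(pi_1) = b_1 = E - V + 1 = 1 - chi.
chi = V - E = 13 - 34 = -21.
rank = 1 - (-21) = 34 - 13 + 1 = 22

22


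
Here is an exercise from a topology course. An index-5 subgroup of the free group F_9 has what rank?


Nielsen-Schreier: an index-n subgroup of F_r is free of rank 1 + n(r-1).
Equivalently: chi(cover) = n*chi(base); chi(vee_r S^1) = 1 - 9 = -8.
chi(E) = 5*(-8) = -40; rank = 1 - chi(E) = 1 - (-40) = 41.
rank = 1 + 5*(9-1) = 1 + 40 = 41

41


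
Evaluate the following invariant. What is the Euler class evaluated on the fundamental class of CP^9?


For any closed oriented manifold, <e(TM),[M]> = chi(M).
chi(CP^9) = 9+1 = 10

10


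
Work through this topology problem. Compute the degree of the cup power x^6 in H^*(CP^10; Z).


|x| = 2 in H^*(CP^n).
|x^6| = 6 * |x| = 6 * 2 = 12

12


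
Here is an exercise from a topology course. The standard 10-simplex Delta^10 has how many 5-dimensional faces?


Delta^10 has 10+1 vertices. A 5-face is a choice of 5+1 vertices.
f_5 = C(10+1, 5+1) = C(11,6) = 462

462


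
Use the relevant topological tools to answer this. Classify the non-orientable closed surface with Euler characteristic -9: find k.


chi = 2 - k for closed non-orientable surfaces with k crosscaps.
-9 = 2 - k
k = 2 - (-9) = 11

11


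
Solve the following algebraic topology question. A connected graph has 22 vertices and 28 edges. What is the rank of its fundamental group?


For a connected graph: rank(pi_1) = b_1 = E - V + 1 = 1 - chi.
chi = V - E = 22 - 28 = -6.
rank = 1 - (-6) = 28 - 22 + 1 = 7

7


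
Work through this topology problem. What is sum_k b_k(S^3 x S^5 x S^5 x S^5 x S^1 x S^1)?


Total Betti number is multiplicative under products.
Each S^d (d>=1) has total Betti number 2.
There are 6 sphere factors.
Total = 2^6 = 64

64


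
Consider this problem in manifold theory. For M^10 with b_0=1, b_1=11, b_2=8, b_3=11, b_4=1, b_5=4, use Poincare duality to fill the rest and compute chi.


By Poincare duality b_k = b_{10-k}, so full Betti numbers: b_0=1, b_1=11, b_2=8, b_3=11, b_4=1, b_5=4, b_6=1, b_7=11, b_8=8, b_9=11, b_10=1.
chi = sum (-1)^k b_k = -28

-28


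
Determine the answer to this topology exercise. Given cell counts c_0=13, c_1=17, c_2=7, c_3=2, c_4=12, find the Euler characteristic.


chi = sum_k (-1)^k c_k.
= (-1)^0*13 + (-1)^1*17 + (-1)^2*7 + (-1)^3*2 + (-1)^4*12
= (13) + (-17) + (7) + (-2) + (12)
= 13

13


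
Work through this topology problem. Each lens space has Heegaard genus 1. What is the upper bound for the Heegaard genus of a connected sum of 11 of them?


Heegaard genus satisfies g(A#B) <= g(A) + g(B).
Each lens space has g = 1.
Upper bound: 11 * 1 = 11

11


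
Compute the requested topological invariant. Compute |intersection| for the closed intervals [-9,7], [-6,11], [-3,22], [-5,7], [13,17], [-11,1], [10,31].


Intersection = [max(a_i), min(b_i)] = [13, 1].
Since 13 > 1, the intersection is empty.
Length = 0

0


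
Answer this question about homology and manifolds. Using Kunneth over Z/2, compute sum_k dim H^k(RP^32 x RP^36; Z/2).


dim H^*(RP^n; Z/2) = n+1 (one Z/2 in each degree 0..n).
Total Betti number is multiplicative.
Total = (32+1) * (36+1) = 33 * 37 = 1221

1221


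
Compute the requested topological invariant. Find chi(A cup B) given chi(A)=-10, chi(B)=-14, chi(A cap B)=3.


chi(A cup B) = chi(A) + chi(B) - chi(A cap B)
= -10 + (-14) - (3)
= -27

-27


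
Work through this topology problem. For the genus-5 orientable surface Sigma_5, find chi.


For a closed orientable surface of genus g: chi = 2 - 2g.
Here g = 5.
chi = 2 - 2*5 = 2 - 10 = -8

-8


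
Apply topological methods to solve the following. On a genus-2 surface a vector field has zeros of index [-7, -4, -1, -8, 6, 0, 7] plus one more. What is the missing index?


Poincare-Hopf: sum of indices = chi(M).
chi(Sigma_2) = 2 - 2*2 = -2.
Sum of known indices = -7.
x = chi - (sum known) = -2 - (-7) = 5

5


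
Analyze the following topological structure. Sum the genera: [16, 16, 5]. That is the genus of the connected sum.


Genus is additive under connected sum of orientable surfaces.
g = 16 + 16 + 5 = 37

37


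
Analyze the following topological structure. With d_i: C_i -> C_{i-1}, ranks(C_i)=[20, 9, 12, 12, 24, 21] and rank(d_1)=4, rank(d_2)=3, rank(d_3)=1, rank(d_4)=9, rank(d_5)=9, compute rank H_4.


rank H_k = rank(ker d_k) - rank(im d_{k+1}).
rank(ker d_4) = rank(C_4) - rank(d_4) = 24 - 9 = 15.
rank(im d_{4+1}) = 9.
rank H_4 = 15 - 9 = 6

6


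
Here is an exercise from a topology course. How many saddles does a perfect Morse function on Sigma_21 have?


A perfect Morse function has m_k = b_k.
For Sigma_21: b_0=1, b_1=2g=42, b_2=1.
Saddles m_1 = 2g = 42

42


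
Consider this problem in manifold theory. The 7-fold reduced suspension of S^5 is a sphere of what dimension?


Each suspension raises dimension by 1: Sigma S^n = S^{n+1}.
Sigma^7 S^5 = S^{5+7} = S^12

12


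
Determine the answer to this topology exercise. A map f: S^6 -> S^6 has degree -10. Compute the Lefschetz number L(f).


On S^6: L(f) = tr(f_0*) + (-1)^6 tr(f_6*) = 1 + (-1)^6 * deg(f).
L(f) = 1 + (-1)^6 * -10 = 1 + -10 = -9

-9


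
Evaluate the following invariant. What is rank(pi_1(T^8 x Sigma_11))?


pi_1(A x B) = pi_1(A) x pi_1(B); rank of abelianization = b_1.
b_1(T^8) = 8, b_1(Sigma_11) = 2*11 = 22.
b_1(product) = 8 + 22 = 30

30


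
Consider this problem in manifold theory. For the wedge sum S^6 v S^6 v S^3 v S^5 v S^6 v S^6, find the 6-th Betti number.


For a wedge of spheres, H_k (k>0) is free on one generator per sphere of dimension k.
Spheres of dimension 6: count = 4.
b_6 = 4

4


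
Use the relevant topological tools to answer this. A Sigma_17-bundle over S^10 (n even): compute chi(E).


chi(S^10) = 2 (n even), chi(Sigma_17) = 2 - 2*17 = -32.
chi(E) = 2 * (-32) = -64

-64


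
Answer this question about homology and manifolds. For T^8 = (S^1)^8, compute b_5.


By the Kunneth formula, b_k(T^n) = C(n,k).
b_5(T^8) = C(8,5).
C(8,5) = 8!/(5!*3!) = 56

56


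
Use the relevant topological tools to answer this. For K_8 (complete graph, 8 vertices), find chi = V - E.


K_8: V = 8, E = C(8,2) = 28.
chi = V - E = 8 - 28 = -20

-20


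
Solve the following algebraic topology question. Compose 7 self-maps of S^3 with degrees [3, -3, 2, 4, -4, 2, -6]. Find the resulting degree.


Degree is multiplicative: deg(composition) = product of degrees.
= (3) * (-3) * (2) * (4) * (-4) * (2) * (-6) = -3456

-3456


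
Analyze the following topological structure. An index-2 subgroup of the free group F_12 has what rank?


Nielsen-Schreier: an index-n subgroup of F_r is free of rank 1 + n(r-1).
Equivalently: chi(cover) = n*chi(base); chi(vee_r S^1) = 1 - 12 = -11.
chi(E) = 2*(-11) = -22; rank = 1 - chi(E) = 1 - (-22) = 23.
rank = 1 + 2*(12-1) = 1 + 22 = 23

23


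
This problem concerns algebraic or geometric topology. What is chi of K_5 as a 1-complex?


K_5: V = 5, E = C(5,2) = 10.
chi = V - E = 5 - 10 = -5

-5


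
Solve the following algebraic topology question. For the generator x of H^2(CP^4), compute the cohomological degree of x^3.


|x| = 2 in H^*(CP^n).
|x^3| = 3 * |x| = 3 * 2 = 6

6


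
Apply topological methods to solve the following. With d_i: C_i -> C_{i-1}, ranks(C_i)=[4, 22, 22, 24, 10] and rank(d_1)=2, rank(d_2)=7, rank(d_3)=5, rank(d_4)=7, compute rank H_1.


rank H_k = rank(ker d_k) - rank(im d_{k+1}).
rank(ker d_1) = rank(C_1) - rank(d_1) = 22 - 2 = 20.
rank(im d_{1+1}) = 7.
rank H_1 = 20 - 7 = 13

13


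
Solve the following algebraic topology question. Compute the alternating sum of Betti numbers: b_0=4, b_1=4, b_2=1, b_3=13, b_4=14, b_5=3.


chi = sum_k (-1)^k b_k.
= (4) + (-4) + (1) + (-13) + (14) + (-3)
= -1

-1


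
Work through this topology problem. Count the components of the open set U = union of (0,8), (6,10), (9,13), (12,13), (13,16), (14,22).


Sort and merge overlapping open intervals.
Merged: (0,13), (13,22).
Number of components = 2

2


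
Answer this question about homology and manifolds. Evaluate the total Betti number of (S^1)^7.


b_k(T^7) = C(7,k), so the sum over k is sum_k C(7,k) = 2^7.
Total = 2^7 = 128

128


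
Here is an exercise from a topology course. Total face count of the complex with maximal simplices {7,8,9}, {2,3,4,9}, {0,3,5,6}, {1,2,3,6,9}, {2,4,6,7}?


Each maximal simplex on m vertices has 2^m - 1 nonempty faces.
Take the union (dedupe shared faces).
Total distinct faces = 66

66


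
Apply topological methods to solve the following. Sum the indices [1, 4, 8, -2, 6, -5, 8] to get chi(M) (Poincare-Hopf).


Poincare-Hopf: chi(M) = sum of indices of zeros.
chi = (1) + (4) + (8) + (-2) + (6) + (-5) + (8) = 20

20


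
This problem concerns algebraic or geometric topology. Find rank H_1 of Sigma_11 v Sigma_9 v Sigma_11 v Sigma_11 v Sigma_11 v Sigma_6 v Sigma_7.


For a wedge X v Y: reduced H_k(X v Y) = H_k(X) + H_k(Y).
Each Sigma_g contributes b_1 = 2g.
b_1 = 22 + 18 + 22 + 22 + 22 + 12 + 14 = 132

132


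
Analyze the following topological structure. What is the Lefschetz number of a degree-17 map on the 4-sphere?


On S^4: L(f) = tr(f_0*) + (-1)^4 tr(f_4*) = 1 + (-1)^4 * deg(f).
L(f) = 1 + (-1)^4 * 17 = 1 + 17 = 18

18


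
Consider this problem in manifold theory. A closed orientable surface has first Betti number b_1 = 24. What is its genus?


For a closed orientable surface: b_1 = 2g.
24 = 2g
g = 24 / 2 = 12

12


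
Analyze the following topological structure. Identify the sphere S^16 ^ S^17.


S^m ^ S^n = S^{m+n}.
k = 16 + 17 = 33

33


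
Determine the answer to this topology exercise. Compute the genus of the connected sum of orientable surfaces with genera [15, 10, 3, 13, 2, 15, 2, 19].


Genus is additive under connected sum of orientable surfaces.
g = 15 + 10 + 3 + 13 + 2 + 15 + 2 + 19 = 79

79


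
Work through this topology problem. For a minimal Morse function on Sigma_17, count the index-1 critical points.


A perfect Morse function has m_k = b_k.
For Sigma_17: b_0=1, b_1=2g=34, b_2=1.
Saddles m_1 = 2g = 34

34


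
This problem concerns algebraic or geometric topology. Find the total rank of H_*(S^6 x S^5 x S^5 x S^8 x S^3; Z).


Total Betti number is multiplicative under products.
Each S^d (d>=1) has total Betti number 2.
There are 5 sphere factors.
Total = 2^5 = 32

32


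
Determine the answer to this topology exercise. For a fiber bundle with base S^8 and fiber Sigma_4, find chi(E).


chi(S^8) = 2 (n even), chi(Sigma_4) = 2 - 2*4 = -6.
chi(E) = 2 * (-6) = -12

-12


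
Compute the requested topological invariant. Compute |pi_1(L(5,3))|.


pi_1(L(p,q)) = Z/pZ for any q coprime to p.
|pi_1(L(5,3))| = 5

5


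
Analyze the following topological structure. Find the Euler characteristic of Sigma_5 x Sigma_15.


chi(Sigma_5) = 2 - 2*5 = -8
chi(Sigma_15) = 2 - 2*15 = -28
chi(product) = (-8) * (-28) = 224

224


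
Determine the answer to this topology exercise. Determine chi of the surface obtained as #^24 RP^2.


For a non-orientable closed surface with k crosscaps: chi = 2 - k.
Here k = 24.
chi = 2 - 24 = -22

-22


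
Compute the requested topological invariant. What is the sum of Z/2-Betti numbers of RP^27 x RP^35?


dim H^*(RP^n; Z/2) = n+1 (one Z/2 in each degree 0..n).
Total Betti number is multiplicative.
Total = (27+1) * (35+1) = 28 * 36 = 1008

1008


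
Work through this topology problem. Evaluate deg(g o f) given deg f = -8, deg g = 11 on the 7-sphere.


Degree is multiplicative under composition: deg(g o f) = deg(g) * deg(f).
= 11 * -8 = -88

-88


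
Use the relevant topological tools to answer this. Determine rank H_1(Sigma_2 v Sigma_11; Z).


For a wedge: H_1(A v B) = H_1(A) + H_1(B).
b_1(Sigma_2) = 4, b_1(Sigma_11) = 22.
b_1 = 4 + 22 = 26

26


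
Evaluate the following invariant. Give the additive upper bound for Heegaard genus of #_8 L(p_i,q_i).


Heegaard genus satisfies g(A#B) <= g(A) + g(B).
Each lens space has g = 1.
Upper bound: 8 * 1 = 8

8


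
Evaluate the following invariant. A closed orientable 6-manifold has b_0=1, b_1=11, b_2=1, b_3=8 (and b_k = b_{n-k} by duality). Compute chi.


By Poincare duality b_k = b_{6-k}, so full Betti numbers: b_0=1, b_1=11, b_2=1, b_3=8, b_4=1, b_5=11, b_6=1.
chi = sum (-1)^k b_k = -26

-26


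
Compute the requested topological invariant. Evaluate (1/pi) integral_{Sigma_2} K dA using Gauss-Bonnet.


Gauss-Bonnet: integral K dA = 2*pi*chi(M).
chi(Sigma_2) = 2 - 2*2 = -2.
(integral K dA)/pi = 2*chi = 2*(-2) = -4

-4


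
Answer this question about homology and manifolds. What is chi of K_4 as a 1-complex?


K_4: V = 4, E = C(4,2) = 6.
chi = V - E = 4 - 6 = -2

-2


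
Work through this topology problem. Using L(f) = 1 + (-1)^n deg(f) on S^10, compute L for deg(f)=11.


On S^10: L(f) = tr(f_0*) + (-1)^10 tr(f_10*) = 1 + (-1)^10 * deg(f).
L(f) = 1 + (-1)^10 * 11 = 1 + 11 = 12

12


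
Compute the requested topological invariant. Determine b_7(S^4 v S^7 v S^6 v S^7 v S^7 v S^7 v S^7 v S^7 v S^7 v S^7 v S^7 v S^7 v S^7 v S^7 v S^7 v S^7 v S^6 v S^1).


For a wedge of spheres, H_k (k>0) is free on one generator per sphere of dimension k.
Spheres of dimension 7: count = 14.
b_7 = 14

14


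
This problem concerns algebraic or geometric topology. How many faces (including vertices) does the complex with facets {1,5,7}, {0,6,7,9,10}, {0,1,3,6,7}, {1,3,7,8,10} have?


Each maximal simplex on m vertices has 2^m - 1 nonempty faces.
Take the union (dedupe shared faces).
Total distinct faces = 81

81


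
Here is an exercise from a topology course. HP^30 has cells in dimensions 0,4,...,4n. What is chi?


HP^30 has one cell in each dimension 0, 4, ..., 4*30 (30+1 cells, all even-dim).
chi = 30 + 1 = 31

31


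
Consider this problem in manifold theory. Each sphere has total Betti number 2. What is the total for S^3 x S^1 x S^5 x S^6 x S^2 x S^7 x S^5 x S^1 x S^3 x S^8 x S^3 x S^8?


Total Betti number is multiplicative under products.
Each S^d (d>=1) has total Betti number 2.
There are 12 sphere factors.
Total = 2^12 = 4096

4096


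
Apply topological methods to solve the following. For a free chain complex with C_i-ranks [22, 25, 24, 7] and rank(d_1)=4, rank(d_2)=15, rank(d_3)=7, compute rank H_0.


rank H_k = rank(ker d_k) - rank(im d_{k+1}).
rank(ker d_0) = rank(C_0) - rank(d_0) = 22 - 0 = 22.
rank(im d_{0+1}) = 4.
rank H_0 = 22 - 4 = 18

18


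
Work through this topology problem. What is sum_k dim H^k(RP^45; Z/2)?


H^k(RP^45; Z/2) = Z/2 for each 0 <= k <= 45.
Total dimension = 45 + 1 = 46

46


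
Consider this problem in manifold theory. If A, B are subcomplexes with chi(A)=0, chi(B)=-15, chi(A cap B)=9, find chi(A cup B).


chi(A cup B) = chi(A) + chi(B) - chi(A cap B)
= 0 + (-15) - (9)
= -24

-24


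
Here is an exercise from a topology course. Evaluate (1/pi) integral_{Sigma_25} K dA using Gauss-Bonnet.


Gauss-Bonnet: integral K dA = 2*pi*chi(M).
chi(Sigma_25) = 2 - 2*25 = -48.
(integral K dA)/pi = 2*chi = 2*(-48) = -96

-96


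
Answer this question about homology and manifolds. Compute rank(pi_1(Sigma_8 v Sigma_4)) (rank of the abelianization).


For a wedge: H_1(A v B) = H_1(A) + H_1(B).
b_1(Sigma_8) = 16, b_1(Sigma_4) = 8.
b_1 = 16 + 8 = 24

24


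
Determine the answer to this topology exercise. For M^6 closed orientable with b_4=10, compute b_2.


Poincare duality for closed orientable n-manifolds: b_k = b_{n-k}.
Here n = 6, so b_2 = b_4 = 10

10


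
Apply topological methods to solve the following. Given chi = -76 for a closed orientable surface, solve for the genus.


chi = 2 - 2g for closed orientable surfaces.
-76 = 2 - 2g
2g = 2 - (-76) = 78
g = 39

39


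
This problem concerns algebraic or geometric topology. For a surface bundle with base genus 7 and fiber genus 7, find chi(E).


For a fiber bundle F -> E -> B (with CW structure): chi(E) = chi(B) * chi(F).
chi(Sigma_7) = -12, chi(Sigma_7) = -12.
chi(E) = (-12) * (-12) = 144

144
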